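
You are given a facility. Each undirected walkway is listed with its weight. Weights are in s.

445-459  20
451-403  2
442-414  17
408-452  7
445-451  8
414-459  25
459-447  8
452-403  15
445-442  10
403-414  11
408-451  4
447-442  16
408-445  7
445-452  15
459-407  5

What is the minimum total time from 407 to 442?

Running Dijkstra from 407:
407: 0
459: 5  (via 407)
447: 13  (via 459)
445: 25  (via 459)
442: 29  (via 447)
Shortest route: 407 → 459 → 447 → 442 = 29 s.

29 s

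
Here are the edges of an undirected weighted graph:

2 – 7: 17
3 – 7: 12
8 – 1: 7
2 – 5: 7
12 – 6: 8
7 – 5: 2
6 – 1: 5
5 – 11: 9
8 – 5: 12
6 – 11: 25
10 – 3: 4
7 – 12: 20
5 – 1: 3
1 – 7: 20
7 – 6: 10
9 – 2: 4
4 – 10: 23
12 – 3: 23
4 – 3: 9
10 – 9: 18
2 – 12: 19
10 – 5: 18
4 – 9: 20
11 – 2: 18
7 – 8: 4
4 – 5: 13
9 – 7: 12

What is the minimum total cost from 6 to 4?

21

Compare a few routes:
6–1–5–4: 5+3+13 = 21
6–7–5–4: 10+2+13 = 25
Cheapest is 6–1–5–4 at 21.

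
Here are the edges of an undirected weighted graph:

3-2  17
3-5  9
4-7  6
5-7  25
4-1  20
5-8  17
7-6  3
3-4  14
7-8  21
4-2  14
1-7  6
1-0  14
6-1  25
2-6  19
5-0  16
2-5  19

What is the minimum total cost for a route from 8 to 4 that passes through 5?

40

Shortest 8→5: 8 → 5 = 17
Shortest 5→4: 5 → 3 → 4 = 23
Total via 5: 17 + 23 = 40.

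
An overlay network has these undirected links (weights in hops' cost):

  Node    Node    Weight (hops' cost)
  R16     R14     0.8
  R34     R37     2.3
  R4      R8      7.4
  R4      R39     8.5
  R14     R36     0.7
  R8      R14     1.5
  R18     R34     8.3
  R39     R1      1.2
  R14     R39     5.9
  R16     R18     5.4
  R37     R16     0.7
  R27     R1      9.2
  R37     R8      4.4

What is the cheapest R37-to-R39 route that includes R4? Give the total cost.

18.9 hops' cost

Best R37 to R4: R37 → R16 → R14 → R8 → R4 costing 10.4
Best R4 to R39: R4 → R39 costing 8.5
Total via R4: 10.4 + 8.5 = 18.9 hops' cost.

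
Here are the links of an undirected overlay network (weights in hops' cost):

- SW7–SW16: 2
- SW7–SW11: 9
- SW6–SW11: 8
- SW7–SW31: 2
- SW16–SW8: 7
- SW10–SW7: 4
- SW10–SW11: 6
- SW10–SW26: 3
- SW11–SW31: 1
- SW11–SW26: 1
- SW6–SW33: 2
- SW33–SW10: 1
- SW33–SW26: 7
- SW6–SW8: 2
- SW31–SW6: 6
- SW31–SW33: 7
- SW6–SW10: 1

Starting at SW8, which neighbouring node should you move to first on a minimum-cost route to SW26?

SW6

Compare a few routes:
SW8–SW6–SW10–SW26: 2+1+3 = 6
SW8–SW6–SW10–SW11–SW26: 2+1+6+1 = 10
SW8–SW6–SW33–SW10–SW26: 2+2+1+3 = 8
The minimum is 6 hops' cost via SW8–SW6–SW10–SW26.
So from SW8 the first move is to SW6.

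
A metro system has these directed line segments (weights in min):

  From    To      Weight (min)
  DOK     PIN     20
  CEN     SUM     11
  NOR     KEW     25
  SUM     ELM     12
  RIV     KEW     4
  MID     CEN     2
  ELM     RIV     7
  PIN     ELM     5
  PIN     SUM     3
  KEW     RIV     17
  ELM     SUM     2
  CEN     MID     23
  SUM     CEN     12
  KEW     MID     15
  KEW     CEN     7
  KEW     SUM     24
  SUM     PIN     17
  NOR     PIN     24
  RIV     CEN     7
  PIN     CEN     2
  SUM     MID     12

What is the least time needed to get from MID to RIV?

Settle nodes by increasing distance from MID:
MID: 0
CEN: 2  (via MID)
SUM: 13  (via CEN)
ELM: 25  (via SUM)
PIN: 30  (via SUM)
RIV: 32  (via ELM)
Shortest route: MID → CEN → SUM → ELM → RIV = 32 min.

32 min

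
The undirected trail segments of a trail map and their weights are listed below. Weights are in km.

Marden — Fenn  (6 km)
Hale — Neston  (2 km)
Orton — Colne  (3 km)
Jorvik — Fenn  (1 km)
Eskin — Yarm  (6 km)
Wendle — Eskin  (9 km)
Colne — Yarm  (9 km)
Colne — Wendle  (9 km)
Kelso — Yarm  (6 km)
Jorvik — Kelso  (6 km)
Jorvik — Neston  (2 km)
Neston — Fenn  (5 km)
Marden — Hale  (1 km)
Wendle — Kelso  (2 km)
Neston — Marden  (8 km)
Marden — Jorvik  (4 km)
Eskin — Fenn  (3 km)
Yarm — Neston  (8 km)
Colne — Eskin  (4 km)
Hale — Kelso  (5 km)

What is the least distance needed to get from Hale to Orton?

15 km

Settle nodes by increasing distance from Hale:
Hale: 0
Marden: 1  (via Hale)
Neston: 2  (via Hale)
Jorvik: 4  (via Neston)
Kelso: 5  (via Hale)
Fenn: 5  (via Jorvik)
Wendle: 7  (via Kelso)
Eskin: 8  (via Fenn)
Yarm: 10  (via Neston)
Colne: 12  (via Eskin)
Orton: 15  (via Colne)
Shortest route: Hale–Neston–Jorvik–Fenn–Eskin–Colne–Orton = 15 km.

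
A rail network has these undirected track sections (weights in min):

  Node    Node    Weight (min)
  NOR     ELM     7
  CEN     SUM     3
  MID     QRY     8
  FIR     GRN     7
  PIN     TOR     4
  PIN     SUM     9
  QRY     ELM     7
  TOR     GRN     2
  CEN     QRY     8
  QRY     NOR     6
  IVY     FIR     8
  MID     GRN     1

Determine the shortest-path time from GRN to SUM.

Settle nodes by increasing distance from GRN:
GRN: 0
MID: 1  (via GRN)
TOR: 2  (via GRN)
PIN: 6  (via TOR)
FIR: 7  (via GRN)
QRY: 9  (via MID)
IVY: 15  (via FIR)
NOR: 15  (via QRY)
SUM: 15  (via PIN)
Shortest route: GRN–TOR–PIN–SUM = 15 min.

15 min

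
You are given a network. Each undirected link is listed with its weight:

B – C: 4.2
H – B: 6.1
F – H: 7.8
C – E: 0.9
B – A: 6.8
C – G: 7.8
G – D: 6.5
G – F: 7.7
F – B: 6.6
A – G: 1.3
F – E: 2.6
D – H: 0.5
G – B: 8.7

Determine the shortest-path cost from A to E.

Running Dijkstra from A:
A: 0
G: 1.3  (via A)
B: 6.8  (via A)
D: 7.8  (via G)
H: 8.3  (via D)
F: 9  (via G)
C: 9.1  (via G)
E: 10  (via C)
Shortest route: A → G → C → E = 10.

10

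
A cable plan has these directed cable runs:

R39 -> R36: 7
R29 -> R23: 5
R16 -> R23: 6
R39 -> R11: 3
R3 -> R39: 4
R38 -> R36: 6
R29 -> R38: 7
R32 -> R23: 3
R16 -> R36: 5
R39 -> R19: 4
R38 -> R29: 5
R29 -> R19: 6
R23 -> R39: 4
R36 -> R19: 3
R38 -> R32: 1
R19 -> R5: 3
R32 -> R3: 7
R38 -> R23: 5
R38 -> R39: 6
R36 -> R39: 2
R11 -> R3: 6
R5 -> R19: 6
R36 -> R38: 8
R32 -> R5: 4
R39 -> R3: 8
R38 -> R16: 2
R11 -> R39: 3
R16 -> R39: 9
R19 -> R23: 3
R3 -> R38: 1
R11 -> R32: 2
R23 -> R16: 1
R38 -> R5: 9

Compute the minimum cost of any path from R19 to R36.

Settle nodes by increasing distance from R19:
R19: 0
R23: 3  (via R19)
R5: 3  (via R19)
R16: 4  (via R23)
R39: 7  (via R23)
R36: 9  (via R16)
Shortest route: R19–R23–R16–R36 = 9.

9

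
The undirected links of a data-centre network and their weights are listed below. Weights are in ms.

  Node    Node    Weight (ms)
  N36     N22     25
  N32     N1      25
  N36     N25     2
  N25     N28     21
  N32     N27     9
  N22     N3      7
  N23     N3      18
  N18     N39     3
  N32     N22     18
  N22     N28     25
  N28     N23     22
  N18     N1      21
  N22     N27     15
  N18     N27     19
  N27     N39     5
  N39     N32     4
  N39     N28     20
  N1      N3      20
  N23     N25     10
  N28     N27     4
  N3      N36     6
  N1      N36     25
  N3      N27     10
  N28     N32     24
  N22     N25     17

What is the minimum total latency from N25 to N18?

26 ms

Shortest distances from N25:
N25: 0
N36: 2  (via N25)
N3: 8  (via N36)
N23: 10  (via N25)
N22: 15  (via N3)
N27: 18  (via N3)
N28: 21  (via N25)
N39: 23  (via N27)
N18: 26  (via N39)
Shortest route: N25 → N36 → N3 → N27 → N39 → N18 = 26 ms.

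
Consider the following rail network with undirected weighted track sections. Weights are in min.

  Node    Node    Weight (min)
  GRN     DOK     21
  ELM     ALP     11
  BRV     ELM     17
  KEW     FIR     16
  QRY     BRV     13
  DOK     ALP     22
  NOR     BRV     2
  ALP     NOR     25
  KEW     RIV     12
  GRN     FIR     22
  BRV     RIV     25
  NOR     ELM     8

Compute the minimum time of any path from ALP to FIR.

Compare a few routes:
ALP–DOK–GRN–FIR: 22+21+22 = 65
ALP–ELM–NOR–BRV–RIV–KEW–FIR: 11+8+2+25+12+16 = 74
ALP–ELM–BRV–RIV–KEW–FIR: 11+17+25+12+16 = 81
ALP–NOR–BRV–RIV–KEW–FIR: 25+2+25+12+16 = 80
The minimum is 65 min via ALP–DOK–GRN–FIR.

65 min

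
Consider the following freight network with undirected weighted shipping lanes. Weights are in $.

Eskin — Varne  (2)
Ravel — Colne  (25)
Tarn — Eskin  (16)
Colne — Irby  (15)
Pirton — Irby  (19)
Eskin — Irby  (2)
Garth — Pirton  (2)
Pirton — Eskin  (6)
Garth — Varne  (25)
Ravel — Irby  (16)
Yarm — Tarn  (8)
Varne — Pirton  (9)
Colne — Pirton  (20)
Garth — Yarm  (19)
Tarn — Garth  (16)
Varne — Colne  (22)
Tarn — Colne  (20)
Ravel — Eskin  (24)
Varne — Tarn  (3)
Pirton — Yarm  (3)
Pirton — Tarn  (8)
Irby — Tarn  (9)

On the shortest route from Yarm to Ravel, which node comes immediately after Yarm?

Pirton

Candidate routes:
Yarm–Tarn–Varne–Eskin–Irby–Ravel: 8+3+2+2+16 = 31
Yarm–Pirton–Eskin–Irby–Ravel: 3+6+2+16 = 27
Cheapest is Yarm–Pirton–Eskin–Irby–Ravel at $27.
So from Yarm the first move is to Pirton.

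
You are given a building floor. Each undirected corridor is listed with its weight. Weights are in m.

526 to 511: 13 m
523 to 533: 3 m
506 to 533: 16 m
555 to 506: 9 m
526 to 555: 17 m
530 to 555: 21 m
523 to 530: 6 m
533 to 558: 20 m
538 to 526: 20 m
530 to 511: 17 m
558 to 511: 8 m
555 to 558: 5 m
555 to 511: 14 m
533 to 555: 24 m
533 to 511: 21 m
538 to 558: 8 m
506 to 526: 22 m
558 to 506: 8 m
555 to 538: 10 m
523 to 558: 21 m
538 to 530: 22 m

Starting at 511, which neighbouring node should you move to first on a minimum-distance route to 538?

558

Compare a few routes:
511 - 558 - 555 - 538: 8+5+10 = 23
511 - 558 - 538: 8+8 = 16
The minimum is 16 m via 511 - 558 - 538.
So from 511 the first move is to 558.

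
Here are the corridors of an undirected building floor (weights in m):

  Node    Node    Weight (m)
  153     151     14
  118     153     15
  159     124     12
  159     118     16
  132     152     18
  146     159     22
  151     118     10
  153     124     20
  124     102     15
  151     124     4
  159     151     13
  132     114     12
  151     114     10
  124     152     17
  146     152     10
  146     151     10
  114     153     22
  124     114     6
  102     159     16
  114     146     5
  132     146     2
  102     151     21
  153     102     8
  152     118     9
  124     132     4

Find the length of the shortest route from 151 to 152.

19 m

Shortest distances from 151:
151: 0
124: 4  (via 151)
132: 8  (via 124)
146: 10  (via 151)
118: 10  (via 151)
114: 10  (via 151)
159: 13  (via 151)
153: 14  (via 151)
102: 19  (via 124)
152: 19  (via 118)
Shortest route: 151–118–152 = 19 m.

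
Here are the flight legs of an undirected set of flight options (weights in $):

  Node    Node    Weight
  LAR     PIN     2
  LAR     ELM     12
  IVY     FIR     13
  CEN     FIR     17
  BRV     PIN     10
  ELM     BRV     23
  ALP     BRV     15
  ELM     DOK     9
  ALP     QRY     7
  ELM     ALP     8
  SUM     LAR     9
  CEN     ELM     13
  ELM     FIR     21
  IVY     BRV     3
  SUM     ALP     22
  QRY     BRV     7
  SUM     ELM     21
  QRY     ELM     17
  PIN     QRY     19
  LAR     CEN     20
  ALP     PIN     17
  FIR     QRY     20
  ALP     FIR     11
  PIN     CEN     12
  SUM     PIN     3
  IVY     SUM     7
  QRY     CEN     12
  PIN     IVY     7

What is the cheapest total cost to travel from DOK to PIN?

Running Dijkstra from DOK:
DOK: 0
ELM: 9  (via DOK)
ALP: 17  (via ELM)
LAR: 21  (via ELM)
CEN: 22  (via ELM)
PIN: 23  (via LAR)
Shortest route: DOK → ELM → LAR → PIN = $23.

$23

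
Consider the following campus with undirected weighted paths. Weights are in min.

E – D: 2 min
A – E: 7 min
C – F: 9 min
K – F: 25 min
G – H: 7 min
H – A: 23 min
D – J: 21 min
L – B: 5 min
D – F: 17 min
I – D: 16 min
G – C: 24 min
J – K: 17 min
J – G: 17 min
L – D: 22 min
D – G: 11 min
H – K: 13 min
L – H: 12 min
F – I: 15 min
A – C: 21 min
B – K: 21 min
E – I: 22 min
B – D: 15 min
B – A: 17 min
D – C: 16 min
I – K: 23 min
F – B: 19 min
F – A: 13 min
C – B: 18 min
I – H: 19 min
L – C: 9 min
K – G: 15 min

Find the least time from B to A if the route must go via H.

40 min

Best B to H: B–L–H costing 17
Best H to A: H–A costing 23
Total via H: 17 + 23 = 40 min.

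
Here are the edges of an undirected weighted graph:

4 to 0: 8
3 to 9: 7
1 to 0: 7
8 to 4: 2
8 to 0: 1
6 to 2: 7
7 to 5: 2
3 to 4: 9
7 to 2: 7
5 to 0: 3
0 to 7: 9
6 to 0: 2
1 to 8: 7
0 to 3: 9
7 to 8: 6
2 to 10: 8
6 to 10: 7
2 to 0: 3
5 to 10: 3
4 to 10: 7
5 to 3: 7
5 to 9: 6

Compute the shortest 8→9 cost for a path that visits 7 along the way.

Best 8 to 7: 8–7 costing 6
Shortest 7→9: 7–5–9 = 8
Total via 7: 6 + 8 = 14.

14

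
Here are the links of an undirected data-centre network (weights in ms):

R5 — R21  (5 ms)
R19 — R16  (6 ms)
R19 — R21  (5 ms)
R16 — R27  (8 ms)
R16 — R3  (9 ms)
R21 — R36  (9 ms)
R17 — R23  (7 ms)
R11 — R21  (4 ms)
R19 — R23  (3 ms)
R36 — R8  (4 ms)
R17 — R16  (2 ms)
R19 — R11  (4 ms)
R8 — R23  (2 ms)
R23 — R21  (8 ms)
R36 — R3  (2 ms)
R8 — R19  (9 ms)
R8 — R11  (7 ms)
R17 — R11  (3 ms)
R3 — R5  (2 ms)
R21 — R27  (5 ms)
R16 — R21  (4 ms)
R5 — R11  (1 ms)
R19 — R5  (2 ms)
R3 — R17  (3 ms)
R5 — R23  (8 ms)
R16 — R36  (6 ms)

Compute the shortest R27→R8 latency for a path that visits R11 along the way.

Shortest R27→R11: R27–R21–R11 = 9
Shortest R11→R8: R11–R8 = 7
Total via R11: 9 + 7 = 16 ms.

16 ms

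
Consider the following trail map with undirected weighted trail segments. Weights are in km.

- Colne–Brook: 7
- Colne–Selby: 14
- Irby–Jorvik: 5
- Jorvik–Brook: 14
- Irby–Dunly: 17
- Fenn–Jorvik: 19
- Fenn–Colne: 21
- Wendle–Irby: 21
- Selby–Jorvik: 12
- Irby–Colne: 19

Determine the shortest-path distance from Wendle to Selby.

Settle nodes by increasing distance from Wendle:
Wendle: 0
Irby: 21  (via Wendle)
Jorvik: 26  (via Irby)
Dunly: 38  (via Irby)
Selby: 38  (via Jorvik)
Shortest route: Wendle → Irby → Jorvik → Selby = 38 km.

38 km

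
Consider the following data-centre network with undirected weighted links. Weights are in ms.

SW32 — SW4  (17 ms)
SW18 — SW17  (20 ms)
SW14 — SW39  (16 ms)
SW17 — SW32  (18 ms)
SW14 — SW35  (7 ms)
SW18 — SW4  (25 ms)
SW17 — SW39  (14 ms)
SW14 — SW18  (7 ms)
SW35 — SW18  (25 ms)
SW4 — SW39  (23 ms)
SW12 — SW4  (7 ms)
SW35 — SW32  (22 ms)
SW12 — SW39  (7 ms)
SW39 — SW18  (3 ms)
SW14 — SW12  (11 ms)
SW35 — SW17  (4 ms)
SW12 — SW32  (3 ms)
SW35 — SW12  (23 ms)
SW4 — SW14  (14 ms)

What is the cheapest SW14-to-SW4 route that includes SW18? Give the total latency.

Best SW14 to SW18: SW14–SW18 costing 7
Best SW18 to SW4: SW18–SW39–SW12–SW4 costing 17
Total via SW18: 7 + 17 = 24 ms.

24 ms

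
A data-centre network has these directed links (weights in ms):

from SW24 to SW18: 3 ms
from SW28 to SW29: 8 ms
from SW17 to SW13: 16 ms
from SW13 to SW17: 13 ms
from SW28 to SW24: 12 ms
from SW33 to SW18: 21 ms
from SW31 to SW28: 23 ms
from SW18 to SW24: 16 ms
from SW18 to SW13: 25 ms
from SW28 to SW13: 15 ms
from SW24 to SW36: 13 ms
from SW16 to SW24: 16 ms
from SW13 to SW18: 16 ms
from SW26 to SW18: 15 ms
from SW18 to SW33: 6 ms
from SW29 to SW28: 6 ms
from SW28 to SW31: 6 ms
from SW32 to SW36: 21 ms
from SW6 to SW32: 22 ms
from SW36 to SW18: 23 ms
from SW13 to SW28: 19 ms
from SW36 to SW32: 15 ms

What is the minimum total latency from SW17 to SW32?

Shortest distances from SW17:
SW17: 0
SW13: 16  (via SW17)
SW18: 32  (via SW13)
SW28: 35  (via SW13)
SW33: 38  (via SW18)
SW31: 41  (via SW28)
SW29: 43  (via SW28)
SW24: 47  (via SW28)
SW36: 60  (via SW24)
SW32: 75  (via SW36)
Shortest route: SW17–SW13–SW28–SW24–SW36–SW32 = 75 ms.

75 ms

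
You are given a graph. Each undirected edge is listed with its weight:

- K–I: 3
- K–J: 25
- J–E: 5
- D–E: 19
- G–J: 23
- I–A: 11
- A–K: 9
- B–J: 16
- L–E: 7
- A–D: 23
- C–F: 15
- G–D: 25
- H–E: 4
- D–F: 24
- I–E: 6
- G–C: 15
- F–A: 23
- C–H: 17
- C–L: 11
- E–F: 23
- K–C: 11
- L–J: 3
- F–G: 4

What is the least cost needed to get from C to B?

30

Settle nodes by increasing distance from C:
C: 0
K: 11  (via C)
L: 11  (via C)
I: 14  (via K)
J: 14  (via L)
F: 15  (via C)
G: 15  (via C)
H: 17  (via C)
E: 18  (via L)
A: 20  (via K)
B: 30  (via J)
Shortest route: C–L–J–B = 30.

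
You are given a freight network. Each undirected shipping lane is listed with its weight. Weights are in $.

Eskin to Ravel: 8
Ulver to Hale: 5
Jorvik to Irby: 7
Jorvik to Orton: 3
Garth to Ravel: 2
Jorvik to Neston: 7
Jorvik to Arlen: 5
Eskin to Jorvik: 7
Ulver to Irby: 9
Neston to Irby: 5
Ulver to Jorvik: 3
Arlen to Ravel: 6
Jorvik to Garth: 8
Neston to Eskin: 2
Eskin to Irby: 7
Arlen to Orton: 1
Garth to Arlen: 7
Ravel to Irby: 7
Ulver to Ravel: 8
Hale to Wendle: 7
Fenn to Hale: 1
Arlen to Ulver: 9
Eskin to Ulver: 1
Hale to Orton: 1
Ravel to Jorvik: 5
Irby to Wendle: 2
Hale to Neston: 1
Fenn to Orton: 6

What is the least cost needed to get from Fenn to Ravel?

$9

Running Dijkstra from Fenn:
Fenn: 0
Hale: 1  (via Fenn)
Orton: 2  (via Hale)
Neston: 2  (via Hale)
Arlen: 3  (via Orton)
Eskin: 4  (via Neston)
Jorvik: 5  (via Orton)
Ulver: 5  (via Eskin)
Irby: 7  (via Neston)
Wendle: 8  (via Hale)
Ravel: 9  (via Arlen)
Shortest route: Fenn–Hale–Orton–Arlen–Ravel = $9.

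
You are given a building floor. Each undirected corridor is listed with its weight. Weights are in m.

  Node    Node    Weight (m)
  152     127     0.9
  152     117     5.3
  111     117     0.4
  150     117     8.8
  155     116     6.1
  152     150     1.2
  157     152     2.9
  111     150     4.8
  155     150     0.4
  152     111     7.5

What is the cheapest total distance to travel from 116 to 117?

11.7 m

Compare a few routes:
116 - 155 - 150 - 111 - 117: 6.1+0.4+4.8+0.4 = 11.7
116 - 155 - 150 - 152 - 117: 6.1+0.4+1.2+5.3 = 13
116 - 155 - 150 - 117: 6.1+0.4+8.8 = 15.3
Cheapest is 116 - 155 - 150 - 111 - 117 at 11.7 m.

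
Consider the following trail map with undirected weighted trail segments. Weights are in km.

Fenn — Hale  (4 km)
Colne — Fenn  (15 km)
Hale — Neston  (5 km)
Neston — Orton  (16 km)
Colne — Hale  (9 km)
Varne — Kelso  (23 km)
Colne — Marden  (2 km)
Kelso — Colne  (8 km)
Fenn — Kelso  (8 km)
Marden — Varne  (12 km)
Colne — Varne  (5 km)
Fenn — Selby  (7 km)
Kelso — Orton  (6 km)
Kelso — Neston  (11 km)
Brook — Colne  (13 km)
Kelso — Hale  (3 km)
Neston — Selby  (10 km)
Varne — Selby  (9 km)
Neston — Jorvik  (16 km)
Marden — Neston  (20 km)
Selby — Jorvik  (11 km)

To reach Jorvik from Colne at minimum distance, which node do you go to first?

Varne

Candidate routes:
Colne → Hale → Neston → Jorvik: 9+5+16 = 30
Colne → Hale → Fenn → Selby → Jorvik: 9+4+7+11 = 31
Colne → Kelso → Hale → Neston → Jorvik: 8+3+5+16 = 32
Colne → Varne → Selby → Jorvik: 5+9+11 = 25
Cheapest is Colne → Varne → Selby → Jorvik at 25 km.
So from Colne the first move is to Varne.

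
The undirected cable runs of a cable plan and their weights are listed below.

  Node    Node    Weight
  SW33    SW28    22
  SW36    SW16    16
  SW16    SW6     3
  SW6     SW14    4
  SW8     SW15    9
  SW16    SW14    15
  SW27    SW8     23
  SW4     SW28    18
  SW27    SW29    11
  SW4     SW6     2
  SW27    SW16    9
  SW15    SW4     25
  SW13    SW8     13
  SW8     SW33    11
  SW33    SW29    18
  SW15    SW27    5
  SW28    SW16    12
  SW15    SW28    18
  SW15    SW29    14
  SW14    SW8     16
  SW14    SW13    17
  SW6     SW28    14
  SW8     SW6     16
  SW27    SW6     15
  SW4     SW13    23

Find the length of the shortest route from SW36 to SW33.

46

Compare a few routes:
SW36–SW16–SW27–SW15–SW8–SW33: 16+9+5+9+11 = 50
SW36–SW16–SW6–SW8–SW33: 16+3+16+11 = 46
SW36–SW16–SW6–SW14–SW8–SW33: 16+3+4+16+11 = 50
Cheapest is SW36–SW16–SW6–SW8–SW33 at 46.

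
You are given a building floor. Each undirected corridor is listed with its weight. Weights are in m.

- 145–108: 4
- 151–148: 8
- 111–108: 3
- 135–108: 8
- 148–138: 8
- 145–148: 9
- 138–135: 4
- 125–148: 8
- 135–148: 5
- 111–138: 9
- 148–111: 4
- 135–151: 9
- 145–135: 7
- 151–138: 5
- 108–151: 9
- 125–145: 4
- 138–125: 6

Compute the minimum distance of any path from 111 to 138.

9 m

Settle nodes by increasing distance from 111:
111: 0
108: 3  (via 111)
148: 4  (via 111)
145: 7  (via 108)
135: 9  (via 148)
138: 9  (via 111)
Shortest route: 111–138 = 9 m.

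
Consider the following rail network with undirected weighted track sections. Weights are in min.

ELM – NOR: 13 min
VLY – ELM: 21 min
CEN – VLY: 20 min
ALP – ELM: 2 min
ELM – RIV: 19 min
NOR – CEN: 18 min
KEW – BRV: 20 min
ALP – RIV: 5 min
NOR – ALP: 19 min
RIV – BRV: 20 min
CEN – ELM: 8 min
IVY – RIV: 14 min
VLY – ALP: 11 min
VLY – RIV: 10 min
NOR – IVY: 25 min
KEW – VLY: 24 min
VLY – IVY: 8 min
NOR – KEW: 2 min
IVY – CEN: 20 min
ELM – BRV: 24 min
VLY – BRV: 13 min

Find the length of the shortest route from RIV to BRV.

20 min

Candidate routes:
RIV–VLY–BRV: 10+13 = 23
RIV–BRV: 20 = 20
The minimum is 20 min via RIV–BRV.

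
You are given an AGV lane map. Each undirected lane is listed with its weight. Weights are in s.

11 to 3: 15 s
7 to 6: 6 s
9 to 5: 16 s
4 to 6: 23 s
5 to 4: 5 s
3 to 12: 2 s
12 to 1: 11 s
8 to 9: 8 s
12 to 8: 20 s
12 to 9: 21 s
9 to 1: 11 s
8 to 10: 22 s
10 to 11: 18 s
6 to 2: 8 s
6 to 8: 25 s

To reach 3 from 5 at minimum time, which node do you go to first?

9

Enumerating some paths:
5 - 9 - 12 - 3: 16+21+2 = 39
5 - 9 - 8 - 12 - 3: 16+8+20+2 = 46
5 - 4 - 6 - 8 - 12 - 3: 5+23+25+20+2 = 75
5 - 9 - 1 - 12 - 3: 16+11+11+2 = 40
Cheapest is 5 - 9 - 12 - 3 at 39 s.
So from 5 the first move is to 9.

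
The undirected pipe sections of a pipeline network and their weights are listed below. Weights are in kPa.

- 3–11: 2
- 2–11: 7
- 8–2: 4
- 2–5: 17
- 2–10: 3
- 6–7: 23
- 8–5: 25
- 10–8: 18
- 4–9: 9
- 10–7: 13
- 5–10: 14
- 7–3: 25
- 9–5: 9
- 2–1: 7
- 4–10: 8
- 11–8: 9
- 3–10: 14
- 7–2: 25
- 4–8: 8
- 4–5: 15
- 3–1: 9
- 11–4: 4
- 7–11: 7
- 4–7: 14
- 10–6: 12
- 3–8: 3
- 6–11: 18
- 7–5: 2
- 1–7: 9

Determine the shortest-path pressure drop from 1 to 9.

Candidate routes:
1–2–10–4–9: 7+3+8+9 = 27
1–3–11–4–9: 9+2+4+9 = 24
1–7–5–9: 9+2+9 = 20
1–2–11–4–9: 7+7+4+9 = 27
The minimum is 20 kPa via 1–7–5–9.

20 kPa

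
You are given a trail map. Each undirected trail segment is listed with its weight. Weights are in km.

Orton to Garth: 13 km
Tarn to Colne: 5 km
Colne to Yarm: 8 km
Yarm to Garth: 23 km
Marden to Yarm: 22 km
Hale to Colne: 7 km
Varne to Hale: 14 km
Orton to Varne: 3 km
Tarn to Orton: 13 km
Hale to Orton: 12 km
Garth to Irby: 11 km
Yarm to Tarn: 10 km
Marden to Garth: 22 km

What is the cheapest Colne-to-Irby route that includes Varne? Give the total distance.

Shortest Colne→Varne: Colne → Hale → Varne = 21
Best Varne to Irby: Varne → Orton → Garth → Irby costing 27
Total via Varne: 21 + 27 = 48 km.

48 km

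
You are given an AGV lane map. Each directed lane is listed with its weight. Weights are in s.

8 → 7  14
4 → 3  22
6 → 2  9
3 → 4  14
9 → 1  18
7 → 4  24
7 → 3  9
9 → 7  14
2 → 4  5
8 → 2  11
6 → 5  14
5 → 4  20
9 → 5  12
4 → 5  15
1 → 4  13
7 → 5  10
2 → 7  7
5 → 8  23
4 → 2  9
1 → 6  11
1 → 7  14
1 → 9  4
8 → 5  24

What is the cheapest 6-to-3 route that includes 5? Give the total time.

Shortest 6→5: 6 → 5 = 14
Shortest 5→3: 5 → 4 → 3 = 42
Total via 5: 14 + 42 = 56 s.

56 s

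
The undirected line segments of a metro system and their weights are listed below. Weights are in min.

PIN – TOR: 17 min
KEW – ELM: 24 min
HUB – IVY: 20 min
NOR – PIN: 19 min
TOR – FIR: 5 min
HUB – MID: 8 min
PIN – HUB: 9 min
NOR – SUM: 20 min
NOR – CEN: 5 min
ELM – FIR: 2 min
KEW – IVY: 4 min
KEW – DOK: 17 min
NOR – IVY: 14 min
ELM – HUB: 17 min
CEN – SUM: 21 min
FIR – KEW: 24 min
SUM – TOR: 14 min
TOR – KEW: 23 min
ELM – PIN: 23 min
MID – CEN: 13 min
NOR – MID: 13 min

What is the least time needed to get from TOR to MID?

32 min

Shortest distances from TOR:
TOR: 0
FIR: 5  (via TOR)
ELM: 7  (via FIR)
SUM: 14  (via TOR)
PIN: 17  (via TOR)
KEW: 23  (via TOR)
HUB: 24  (via ELM)
IVY: 27  (via KEW)
MID: 32  (via HUB)
Shortest route: TOR → FIR → ELM → HUB → MID = 32 min.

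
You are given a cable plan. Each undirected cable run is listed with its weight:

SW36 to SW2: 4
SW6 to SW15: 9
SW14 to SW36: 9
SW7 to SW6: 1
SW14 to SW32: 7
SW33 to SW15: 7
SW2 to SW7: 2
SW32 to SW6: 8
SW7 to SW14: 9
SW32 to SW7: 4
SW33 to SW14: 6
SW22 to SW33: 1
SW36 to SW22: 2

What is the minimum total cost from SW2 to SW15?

Enumerating some paths:
SW2 → SW7 → SW6 → SW15: 2+1+9 = 12
SW2 → SW36 → SW22 → SW33 → SW15: 4+2+1+7 = 14
The minimum is 12 via SW2 → SW7 → SW6 → SW15.

12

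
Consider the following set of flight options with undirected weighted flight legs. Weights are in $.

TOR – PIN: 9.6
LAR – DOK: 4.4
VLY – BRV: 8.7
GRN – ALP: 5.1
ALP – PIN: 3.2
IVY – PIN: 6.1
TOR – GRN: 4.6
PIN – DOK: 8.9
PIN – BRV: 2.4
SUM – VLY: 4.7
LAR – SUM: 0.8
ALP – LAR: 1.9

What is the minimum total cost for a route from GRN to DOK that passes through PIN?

Best GRN to PIN: GRN–ALP–PIN costing 8.3
Best PIN to DOK: PIN–DOK costing 8.9
Total via PIN: 8.3 + 8.9 = $17.2.

$17.2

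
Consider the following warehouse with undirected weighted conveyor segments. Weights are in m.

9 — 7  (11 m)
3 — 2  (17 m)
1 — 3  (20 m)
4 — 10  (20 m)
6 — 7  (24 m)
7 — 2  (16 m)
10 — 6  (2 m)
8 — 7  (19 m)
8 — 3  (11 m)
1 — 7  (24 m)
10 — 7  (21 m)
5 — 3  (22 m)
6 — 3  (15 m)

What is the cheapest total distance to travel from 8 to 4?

48 m

Running Dijkstra from 8:
8: 0
3: 11  (via 8)
7: 19  (via 8)
6: 26  (via 3)
2: 28  (via 3)
10: 28  (via 6)
9: 30  (via 7)
1: 31  (via 3)
5: 33  (via 3)
4: 48  (via 10)
Shortest route: 8 → 3 → 6 → 10 → 4 = 48 m.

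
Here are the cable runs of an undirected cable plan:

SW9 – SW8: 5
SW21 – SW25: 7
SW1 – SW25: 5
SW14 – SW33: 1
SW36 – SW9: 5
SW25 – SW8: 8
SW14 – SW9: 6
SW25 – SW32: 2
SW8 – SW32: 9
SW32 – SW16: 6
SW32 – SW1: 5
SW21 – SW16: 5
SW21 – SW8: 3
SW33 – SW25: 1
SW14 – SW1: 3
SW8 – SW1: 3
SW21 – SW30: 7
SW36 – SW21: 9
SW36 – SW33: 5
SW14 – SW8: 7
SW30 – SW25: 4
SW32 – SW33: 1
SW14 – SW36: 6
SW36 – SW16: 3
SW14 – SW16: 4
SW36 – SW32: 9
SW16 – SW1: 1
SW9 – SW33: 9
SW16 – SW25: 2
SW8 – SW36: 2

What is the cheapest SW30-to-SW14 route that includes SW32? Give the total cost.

Shortest SW30→SW32: SW30–SW25–SW32 = 6
Shortest SW32→SW14: SW32–SW33–SW14 = 2
Total via SW32: 6 + 2 = 8.

8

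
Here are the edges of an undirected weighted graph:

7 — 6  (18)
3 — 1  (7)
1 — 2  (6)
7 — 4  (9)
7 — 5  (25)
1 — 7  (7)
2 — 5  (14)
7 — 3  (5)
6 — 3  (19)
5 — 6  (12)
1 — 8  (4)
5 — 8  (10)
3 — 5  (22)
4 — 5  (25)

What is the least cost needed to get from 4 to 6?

27

Running Dijkstra from 4:
4: 0
7: 9  (via 4)
3: 14  (via 7)
1: 16  (via 7)
8: 20  (via 1)
2: 22  (via 1)
5: 25  (via 4)
6: 27  (via 7)
Shortest route: 4–7–6 = 27.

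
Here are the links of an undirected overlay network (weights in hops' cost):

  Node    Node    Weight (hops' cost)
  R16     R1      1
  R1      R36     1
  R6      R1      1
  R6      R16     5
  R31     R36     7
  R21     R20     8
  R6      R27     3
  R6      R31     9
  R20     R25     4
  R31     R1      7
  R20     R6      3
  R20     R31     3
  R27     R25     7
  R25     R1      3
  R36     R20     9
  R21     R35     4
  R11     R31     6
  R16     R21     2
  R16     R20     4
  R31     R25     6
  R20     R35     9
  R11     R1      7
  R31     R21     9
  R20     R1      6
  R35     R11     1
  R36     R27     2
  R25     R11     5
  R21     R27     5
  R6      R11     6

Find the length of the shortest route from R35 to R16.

6 hops' cost

Candidate routes:
R35 → R21 → R16: 4+2 = 6
R35 → R11 → R1 → R16: 1+7+1 = 9
Cheapest is R35 → R21 → R16 at 6 hops' cost.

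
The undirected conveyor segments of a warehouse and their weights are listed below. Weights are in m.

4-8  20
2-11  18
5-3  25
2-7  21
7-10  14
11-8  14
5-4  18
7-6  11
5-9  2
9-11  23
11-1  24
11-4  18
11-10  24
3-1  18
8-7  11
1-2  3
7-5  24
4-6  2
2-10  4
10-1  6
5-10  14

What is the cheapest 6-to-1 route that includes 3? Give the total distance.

Shortest 6→3: 6 → 4 → 5 → 3 = 45
Shortest 3→1: 3 → 1 = 18
Total via 3: 45 + 18 = 63 m.

63 m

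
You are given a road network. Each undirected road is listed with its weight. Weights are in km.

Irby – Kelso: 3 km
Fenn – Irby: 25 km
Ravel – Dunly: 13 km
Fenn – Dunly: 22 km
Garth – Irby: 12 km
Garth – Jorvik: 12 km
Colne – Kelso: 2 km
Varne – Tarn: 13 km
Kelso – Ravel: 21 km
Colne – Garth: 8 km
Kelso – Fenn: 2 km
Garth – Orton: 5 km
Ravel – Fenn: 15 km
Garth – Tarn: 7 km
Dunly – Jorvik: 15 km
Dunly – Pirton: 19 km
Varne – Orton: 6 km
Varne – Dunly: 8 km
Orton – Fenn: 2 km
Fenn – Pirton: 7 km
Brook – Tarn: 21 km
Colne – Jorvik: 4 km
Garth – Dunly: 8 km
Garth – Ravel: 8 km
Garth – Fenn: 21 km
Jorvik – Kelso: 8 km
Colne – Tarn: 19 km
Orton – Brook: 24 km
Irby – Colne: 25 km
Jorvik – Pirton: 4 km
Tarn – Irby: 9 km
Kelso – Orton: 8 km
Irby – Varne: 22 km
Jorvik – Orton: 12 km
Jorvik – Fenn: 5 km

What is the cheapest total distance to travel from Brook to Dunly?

Compare a few routes:
Brook - Orton - Garth - Dunly: 24+5+8 = 37
Brook - Tarn - Garth - Dunly: 21+7+8 = 36
Cheapest is Brook - Tarn - Garth - Dunly at 36 km.

36 km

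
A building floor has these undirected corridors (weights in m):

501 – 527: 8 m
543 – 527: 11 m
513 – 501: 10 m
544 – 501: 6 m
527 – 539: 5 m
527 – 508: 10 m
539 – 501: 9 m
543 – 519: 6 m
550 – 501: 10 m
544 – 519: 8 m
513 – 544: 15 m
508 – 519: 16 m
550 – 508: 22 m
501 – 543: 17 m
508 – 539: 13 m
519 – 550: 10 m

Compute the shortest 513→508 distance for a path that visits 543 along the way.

Shortest 513→543: 513 → 501 → 543 = 27
Best 543 to 508: 543 → 527 → 508 costing 21
Total via 543: 27 + 21 = 48 m.

48 m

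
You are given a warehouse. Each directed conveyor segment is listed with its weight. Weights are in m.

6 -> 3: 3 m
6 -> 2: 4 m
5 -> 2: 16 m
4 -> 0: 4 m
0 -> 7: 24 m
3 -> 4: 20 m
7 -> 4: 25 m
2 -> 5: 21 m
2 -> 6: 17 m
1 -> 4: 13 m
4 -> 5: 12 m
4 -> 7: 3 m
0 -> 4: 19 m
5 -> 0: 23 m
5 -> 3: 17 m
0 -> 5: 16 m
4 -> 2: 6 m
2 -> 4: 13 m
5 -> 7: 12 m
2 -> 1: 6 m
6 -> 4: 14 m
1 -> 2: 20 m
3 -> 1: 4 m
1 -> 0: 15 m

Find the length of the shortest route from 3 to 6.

Compare a few routes:
3–1–2–6: 4+20+17 = 41
3–1–4–2–6: 4+13+6+17 = 40
3–4–2–6: 20+6+17 = 43
The minimum is 40 m via 3–1–4–2–6.

40 m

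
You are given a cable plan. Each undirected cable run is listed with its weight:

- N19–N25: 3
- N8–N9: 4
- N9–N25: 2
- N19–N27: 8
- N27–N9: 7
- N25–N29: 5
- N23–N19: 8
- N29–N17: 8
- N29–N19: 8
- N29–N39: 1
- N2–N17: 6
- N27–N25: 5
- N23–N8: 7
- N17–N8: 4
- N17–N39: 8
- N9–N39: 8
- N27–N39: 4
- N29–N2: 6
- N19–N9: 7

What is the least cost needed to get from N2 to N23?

Running Dijkstra from N2:
N2: 0
N29: 6  (via N2)
N17: 6  (via N2)
N39: 7  (via N29)
N8: 10  (via N17)
N27: 11  (via N39)
N25: 11  (via N29)
N9: 13  (via N25)
N19: 14  (via N29)
N23: 17  (via N8)
Shortest route: N2 → N17 → N8 → N23 = 17.

17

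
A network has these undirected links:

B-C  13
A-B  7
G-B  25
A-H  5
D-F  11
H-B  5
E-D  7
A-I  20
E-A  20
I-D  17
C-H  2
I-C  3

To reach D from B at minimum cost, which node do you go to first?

H

Candidate routes:
B–H–C–I–D: 5+2+3+17 = 27
B–C–I–D: 13+3+17 = 33
Cheapest is B–H–C–I–D at 27.
So from B the first move is to H.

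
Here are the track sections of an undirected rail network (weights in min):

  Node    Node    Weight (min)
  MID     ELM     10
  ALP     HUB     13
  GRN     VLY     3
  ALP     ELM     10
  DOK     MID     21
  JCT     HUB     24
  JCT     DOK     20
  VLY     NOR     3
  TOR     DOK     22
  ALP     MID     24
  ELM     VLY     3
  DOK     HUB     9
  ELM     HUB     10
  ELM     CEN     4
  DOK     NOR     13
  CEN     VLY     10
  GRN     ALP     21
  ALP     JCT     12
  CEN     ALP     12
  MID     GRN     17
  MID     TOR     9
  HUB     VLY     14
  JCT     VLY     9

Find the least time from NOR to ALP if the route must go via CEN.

22 min

Best NOR to CEN: NOR–VLY–ELM–CEN costing 10
Best CEN to ALP: CEN–ALP costing 12
Total via CEN: 10 + 12 = 22 min.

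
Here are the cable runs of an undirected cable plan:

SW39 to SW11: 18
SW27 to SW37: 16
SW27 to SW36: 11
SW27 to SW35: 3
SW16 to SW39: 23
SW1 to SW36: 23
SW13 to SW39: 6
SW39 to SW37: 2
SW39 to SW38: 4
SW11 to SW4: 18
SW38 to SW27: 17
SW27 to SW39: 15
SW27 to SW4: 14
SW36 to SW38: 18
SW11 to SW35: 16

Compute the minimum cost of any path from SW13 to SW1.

Candidate routes:
SW13 → SW39 → SW38 → SW36 → SW1: 6+4+18+23 = 51
SW13 → SW39 → SW27 → SW36 → SW1: 6+15+11+23 = 55
The minimum is 51 via SW13 → SW39 → SW38 → SW36 → SW1.

51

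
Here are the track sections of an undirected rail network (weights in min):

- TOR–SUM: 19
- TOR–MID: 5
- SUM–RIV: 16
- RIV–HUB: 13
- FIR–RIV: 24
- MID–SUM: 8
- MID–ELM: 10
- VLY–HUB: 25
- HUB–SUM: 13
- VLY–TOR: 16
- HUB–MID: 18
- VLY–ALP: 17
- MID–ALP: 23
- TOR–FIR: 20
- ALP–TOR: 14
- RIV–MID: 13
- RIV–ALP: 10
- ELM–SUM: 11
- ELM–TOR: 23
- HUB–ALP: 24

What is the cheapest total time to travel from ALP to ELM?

Compare a few routes:
ALP → MID → ELM: 23+10 = 33
ALP → TOR → MID → ELM: 14+5+10 = 29
ALP → RIV → MID → ELM: 10+13+10 = 33
Cheapest is ALP → TOR → MID → ELM at 29 min.

29 min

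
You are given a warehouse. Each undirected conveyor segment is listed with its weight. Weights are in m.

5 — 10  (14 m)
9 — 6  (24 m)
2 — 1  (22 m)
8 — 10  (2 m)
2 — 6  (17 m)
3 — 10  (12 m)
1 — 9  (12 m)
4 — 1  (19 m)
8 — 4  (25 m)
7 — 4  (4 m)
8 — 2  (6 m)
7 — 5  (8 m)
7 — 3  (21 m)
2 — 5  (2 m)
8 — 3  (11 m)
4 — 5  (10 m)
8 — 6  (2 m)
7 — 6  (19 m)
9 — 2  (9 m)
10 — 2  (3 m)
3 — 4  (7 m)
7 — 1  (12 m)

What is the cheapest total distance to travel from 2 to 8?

5 m

Enumerating some paths:
2 → 8: 6 = 6
2 → 10 → 8: 3+2 = 5
Cheapest is 2 → 10 → 8 at 5 m.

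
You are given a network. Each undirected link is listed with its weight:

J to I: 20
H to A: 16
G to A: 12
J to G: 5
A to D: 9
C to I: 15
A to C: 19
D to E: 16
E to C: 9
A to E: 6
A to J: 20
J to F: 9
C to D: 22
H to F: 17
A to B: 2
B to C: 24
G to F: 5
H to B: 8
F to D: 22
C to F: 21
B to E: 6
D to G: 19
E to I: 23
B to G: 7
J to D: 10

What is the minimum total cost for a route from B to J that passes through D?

21

Best B to D: B → A → D costing 11
Shortest D→J: D → J = 10
Total via D: 11 + 10 = 21.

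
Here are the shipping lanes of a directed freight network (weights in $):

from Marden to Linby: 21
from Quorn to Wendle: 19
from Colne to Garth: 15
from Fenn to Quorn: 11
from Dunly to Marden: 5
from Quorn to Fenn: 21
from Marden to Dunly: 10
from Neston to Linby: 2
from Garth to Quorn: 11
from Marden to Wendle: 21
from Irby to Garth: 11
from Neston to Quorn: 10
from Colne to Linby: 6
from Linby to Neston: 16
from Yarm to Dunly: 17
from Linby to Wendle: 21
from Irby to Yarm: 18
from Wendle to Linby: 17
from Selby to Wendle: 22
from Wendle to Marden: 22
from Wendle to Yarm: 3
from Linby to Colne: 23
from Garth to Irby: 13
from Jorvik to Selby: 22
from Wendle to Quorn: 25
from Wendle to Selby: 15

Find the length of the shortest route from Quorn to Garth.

Compare a few routes:
Quorn → Wendle → Linby → Colne → Garth: 19+17+23+15 = 74
Quorn → Wendle → Yarm → Dunly → Marden → Linby → Colne → Garth: 19+3+17+5+21+23+15 = 103
Quorn → Wendle → Marden → Linby → Colne → Garth: 19+22+21+23+15 = 100
The minimum is $74 via Quorn → Wendle → Linby → Colne → Garth.

$74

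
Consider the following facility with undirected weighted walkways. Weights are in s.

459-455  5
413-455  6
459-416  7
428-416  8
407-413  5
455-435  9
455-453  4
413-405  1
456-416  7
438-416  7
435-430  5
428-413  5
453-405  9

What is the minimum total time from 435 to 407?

20 s

Candidate routes:
435–455–453–405–413–407: 9+4+9+1+5 = 28
435–455–459–416–428–413–407: 9+5+7+8+5+5 = 39
435–455–413–407: 9+6+5 = 20
Cheapest is 435–455–413–407 at 20 s.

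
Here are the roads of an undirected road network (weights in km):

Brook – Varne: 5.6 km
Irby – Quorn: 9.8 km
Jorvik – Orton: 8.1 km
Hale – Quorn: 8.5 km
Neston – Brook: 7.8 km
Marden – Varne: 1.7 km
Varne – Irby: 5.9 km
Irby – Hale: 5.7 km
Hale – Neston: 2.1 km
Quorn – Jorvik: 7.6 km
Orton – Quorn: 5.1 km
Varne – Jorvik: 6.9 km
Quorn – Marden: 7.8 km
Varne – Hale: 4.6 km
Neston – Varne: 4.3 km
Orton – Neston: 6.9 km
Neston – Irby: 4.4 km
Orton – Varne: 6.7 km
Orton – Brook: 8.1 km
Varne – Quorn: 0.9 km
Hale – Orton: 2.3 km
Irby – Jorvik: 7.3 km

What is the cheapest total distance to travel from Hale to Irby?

Settle nodes by increasing distance from Hale:
Hale: 0
Neston: 2.1  (via Hale)
Orton: 2.3  (via Hale)
Varne: 4.6  (via Hale)
Quorn: 5.5  (via Varne)
Irby: 5.7  (via Hale)
Shortest route: Hale–Irby = 5.7 km.

5.7 km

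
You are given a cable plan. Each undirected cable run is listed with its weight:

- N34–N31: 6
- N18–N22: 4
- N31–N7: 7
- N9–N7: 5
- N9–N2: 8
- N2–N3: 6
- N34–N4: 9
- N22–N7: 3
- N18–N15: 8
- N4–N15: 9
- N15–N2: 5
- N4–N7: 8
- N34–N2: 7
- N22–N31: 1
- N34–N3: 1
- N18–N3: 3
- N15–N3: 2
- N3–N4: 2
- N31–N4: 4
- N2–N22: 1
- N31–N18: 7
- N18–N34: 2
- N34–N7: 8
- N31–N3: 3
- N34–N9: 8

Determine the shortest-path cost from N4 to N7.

8

Enumerating some paths:
N4–N31–N7: 4+7 = 11
N4–N3–N31–N22–N7: 2+3+1+3 = 9
N4–N7: 8 = 8
N4–N3–N34–N7: 2+1+8 = 11
The minimum is 8 via N4–N7.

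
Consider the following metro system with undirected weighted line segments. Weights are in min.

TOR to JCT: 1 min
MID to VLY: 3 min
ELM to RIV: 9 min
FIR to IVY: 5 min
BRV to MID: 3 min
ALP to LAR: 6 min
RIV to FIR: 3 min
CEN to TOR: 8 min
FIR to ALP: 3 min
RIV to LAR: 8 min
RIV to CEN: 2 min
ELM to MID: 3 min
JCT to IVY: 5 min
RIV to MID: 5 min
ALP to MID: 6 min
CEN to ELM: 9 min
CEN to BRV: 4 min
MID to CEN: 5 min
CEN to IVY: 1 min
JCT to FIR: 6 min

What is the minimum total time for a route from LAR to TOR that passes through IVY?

17 min

Best LAR to IVY: LAR–RIV–CEN–IVY costing 11
Best IVY to TOR: IVY–JCT–TOR costing 6
Total via IVY: 11 + 6 = 17 min.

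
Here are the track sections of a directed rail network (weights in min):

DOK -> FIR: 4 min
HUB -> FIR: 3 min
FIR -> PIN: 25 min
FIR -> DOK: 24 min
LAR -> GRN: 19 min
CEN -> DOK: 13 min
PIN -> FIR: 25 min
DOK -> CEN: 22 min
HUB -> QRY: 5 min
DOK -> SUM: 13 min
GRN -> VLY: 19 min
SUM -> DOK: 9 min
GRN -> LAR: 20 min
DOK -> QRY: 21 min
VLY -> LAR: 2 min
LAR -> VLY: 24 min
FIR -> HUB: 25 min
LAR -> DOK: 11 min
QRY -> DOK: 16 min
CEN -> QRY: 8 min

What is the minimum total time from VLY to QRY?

Shortest distances from VLY:
VLY: 0
LAR: 2  (via VLY)
DOK: 13  (via LAR)
FIR: 17  (via DOK)
GRN: 21  (via LAR)
SUM: 26  (via DOK)
QRY: 34  (via DOK)
Shortest route: VLY–LAR–DOK–QRY = 34 min.

34 min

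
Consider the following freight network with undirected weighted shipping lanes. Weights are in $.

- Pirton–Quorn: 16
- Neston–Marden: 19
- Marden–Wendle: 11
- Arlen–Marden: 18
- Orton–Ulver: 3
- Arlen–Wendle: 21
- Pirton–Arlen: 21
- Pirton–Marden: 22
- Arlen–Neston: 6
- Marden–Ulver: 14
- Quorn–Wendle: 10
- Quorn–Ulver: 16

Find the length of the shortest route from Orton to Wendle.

Running Dijkstra from Orton:
Orton: 0
Ulver: 3  (via Orton)
Marden: 17  (via Ulver)
Quorn: 19  (via Ulver)
Wendle: 28  (via Marden)
Shortest route: Orton–Ulver–Marden–Wendle = $28.

$28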